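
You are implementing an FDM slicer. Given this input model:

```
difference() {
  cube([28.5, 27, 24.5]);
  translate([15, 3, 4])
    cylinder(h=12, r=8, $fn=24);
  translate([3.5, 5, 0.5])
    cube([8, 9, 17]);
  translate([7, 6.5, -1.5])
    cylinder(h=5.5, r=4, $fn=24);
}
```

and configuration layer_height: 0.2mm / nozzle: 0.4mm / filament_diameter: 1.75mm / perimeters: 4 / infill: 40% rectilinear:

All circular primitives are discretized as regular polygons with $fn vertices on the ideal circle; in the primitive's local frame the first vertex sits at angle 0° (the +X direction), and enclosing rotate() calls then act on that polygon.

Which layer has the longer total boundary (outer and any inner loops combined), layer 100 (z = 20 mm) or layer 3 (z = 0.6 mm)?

layer 3 (z = 0.6 mm)

Layer 100 (z = 20): the 28.5×27 cube contributes its full rectangle (perimeter 111.00 mm); the cylinder at (15, 3) is absent (z outside [4, 16]); the cube at (3.5, 5) does not reach this height (z outside [0.5, 17.5]); the cylinder at (7, 6.5) does not reach this height (z outside [-1.5, 4]); Subtracting the remaining from the first: none of the subtracted shapes is present at this height, so the 28.5×27 cube is unchanged — boundary = 111.00 mm. So its perimeter = 111.00 mm. Layer 3 (z = 0.6): the cube is present — its section is the full 28.5×27 rectangle (perimeter 111.00 mm); the cylinder at (15, 3) does not reach this height (z outside [4, 16]); the cube at (3.5, 5) is present — its section is the full 8×9 rectangle (perimeter 34.00 mm); the r=4 cylinder at (7, 6.5) contributes a regular 24-gon of circumradius 4 (perimeter = 2·24·4.000·sin(180°/24) = 25.06 mm); After the difference (first − rest): starting from the 28.5×27 cube, the 8×9 cube at (3.5, 5) lies wholly inside it (removes its full 72.00 mm² and its 34.00 mm outline becomes a hole wall); the r=4 cylinder at (7, 6.5) partially overlaps it — only the 14.38 mm² overlap (of its 49.69 mm²) is removed, clipping the outline — boundary (outer + 1 inner loop) = 147.39 mm. So its perimeter = 147.39 mm. Layer 3 is larger (147.39 vs 111.00 mm).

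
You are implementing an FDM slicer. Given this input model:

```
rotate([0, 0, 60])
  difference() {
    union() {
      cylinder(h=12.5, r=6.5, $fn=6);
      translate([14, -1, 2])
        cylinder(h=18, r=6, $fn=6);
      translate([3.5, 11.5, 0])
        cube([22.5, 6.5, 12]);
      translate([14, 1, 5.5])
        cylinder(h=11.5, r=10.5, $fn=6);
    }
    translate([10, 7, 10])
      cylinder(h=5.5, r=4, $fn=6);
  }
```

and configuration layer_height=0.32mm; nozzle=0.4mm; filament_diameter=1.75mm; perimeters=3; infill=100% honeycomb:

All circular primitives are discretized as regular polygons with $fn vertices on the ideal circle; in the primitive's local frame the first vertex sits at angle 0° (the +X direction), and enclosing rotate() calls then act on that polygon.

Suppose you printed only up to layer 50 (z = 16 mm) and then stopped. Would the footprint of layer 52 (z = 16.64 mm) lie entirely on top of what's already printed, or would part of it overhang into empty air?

Compare the two slices. At z = 16: the cylinder is not intersected at this z (z outside [0, 12.5]); the cylinder at (14, -1): section is a regular 6-gon, circumradius r=6 (area = (6/2)·6.000²·sin(360°/6) = 93.53 mm²); the cube at (3.5, 11.5) is not intersected at this z (z outside [0, 12]); the r=10.5 cylinder at (14, 1) gives a regular 6-gon of circumradius 10.5 (constant along its height) (area = (6/2)·10.500²·sin(360°/6) = 286.44 mm²); Merging all regions: the r=6 cylinder at (14, -1) lies entirely inside the r=10.5 cylinder at (14, 1), so the union is just the r=10.5 cylinder at (14, 1) — area = 286.44 mm²; the cylinder at (10, 7) is not intersected at this z (z outside [10, 15.5]); Subtracting the remaining from the first: none of the subtracted shapes is present at this height, so the result so far is unchanged — area = 286.44 mm²; (rotated 60° about Z; rotation is an isometry so areas/perimeters/island counts are preserved). At z = 16.64: the cylinder is not intersected at this z (z outside [0, 12.5]); the r=6 cylinder at (14, -1) contributes a regular 6-gon of circumradius 6 (area = (6/2)·6.000²·sin(360°/6) = 93.53 mm²); the cube at (3.5, 11.5) is absent (z outside [0, 12]); the r=10.5 cylinder at (14, 1) gives a regular 6-gon of circumradius 10.5 (constant along its height) (area = (6/2)·10.500²·sin(360°/6) = 286.44 mm²); Taking the union: the r=6 cylinder at (14, -1) lies entirely inside the r=10.5 cylinder at (14, 1), so the union is just the r=10.5 cylinder at (14, 1) — area = 286.44 mm²; the cylinder at (10, 7) does not reach this height (z outside [10, 15.5]); Taking the first minus the rest: none of the subtracted shapes is present at this height, so that combined region is unchanged — area = 286.44 mm²; (rotated 60° about Z; rotation is an isometry so areas/perimeters/island counts are preserved). Checking containment: the cross-section at z = 16.64 is a subset of the cross-section at z = 16.

entirely on top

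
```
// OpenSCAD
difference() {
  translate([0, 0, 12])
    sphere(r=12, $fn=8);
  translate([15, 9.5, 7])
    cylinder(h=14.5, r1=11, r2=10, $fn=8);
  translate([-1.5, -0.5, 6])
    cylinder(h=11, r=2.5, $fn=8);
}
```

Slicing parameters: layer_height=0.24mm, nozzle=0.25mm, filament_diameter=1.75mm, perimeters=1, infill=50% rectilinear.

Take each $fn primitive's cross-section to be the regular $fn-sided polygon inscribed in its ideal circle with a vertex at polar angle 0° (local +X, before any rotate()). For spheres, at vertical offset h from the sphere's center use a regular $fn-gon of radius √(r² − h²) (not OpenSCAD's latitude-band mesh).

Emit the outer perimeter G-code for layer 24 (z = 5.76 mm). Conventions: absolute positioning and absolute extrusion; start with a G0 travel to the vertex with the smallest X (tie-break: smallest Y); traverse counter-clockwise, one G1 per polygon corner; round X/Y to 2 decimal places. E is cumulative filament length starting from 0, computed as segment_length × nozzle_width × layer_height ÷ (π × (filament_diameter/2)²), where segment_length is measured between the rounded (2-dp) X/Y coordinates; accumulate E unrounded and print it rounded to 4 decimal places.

G0 X-10.25 Y0.00 Z5.76
G1 X-7.25 Y-7.25 E0.1957
G1 X0.00 Y-10.25 E0.3914
G1 X7.25 Y-7.25 E0.5872
G1 X10.25 Y0.00 E0.7829
G1 X7.25 Y7.25 E0.9786
G1 X0.00 Y10.25 E1.1743
G1 X-7.25 Y7.25 E1.3701
G1 X-10.25 Y0.00 E1.5658

At z = 5.76 mm: the sphere: section is a regular 8-gon, circumradius = √(r²−h²) = √(12²−6.24²) = 10.250; the cone at (15, 9.5) is absent (z outside [7, 21.5]); the cylinder at (-1.5, -0.5) does not reach this height (z outside [6, 17]); Subtracting the remaining from the first: none of the subtracted shapes is present at this height, so the r=12 sphere is unchanged — 1 connected region. The outline is a single polygon with 8 vertices. Extrusion per mm of travel: 0.25 × 0.24 / (π × 0.875²) = 0.024945. Accumulating E over each segment gives final E = 1.5658.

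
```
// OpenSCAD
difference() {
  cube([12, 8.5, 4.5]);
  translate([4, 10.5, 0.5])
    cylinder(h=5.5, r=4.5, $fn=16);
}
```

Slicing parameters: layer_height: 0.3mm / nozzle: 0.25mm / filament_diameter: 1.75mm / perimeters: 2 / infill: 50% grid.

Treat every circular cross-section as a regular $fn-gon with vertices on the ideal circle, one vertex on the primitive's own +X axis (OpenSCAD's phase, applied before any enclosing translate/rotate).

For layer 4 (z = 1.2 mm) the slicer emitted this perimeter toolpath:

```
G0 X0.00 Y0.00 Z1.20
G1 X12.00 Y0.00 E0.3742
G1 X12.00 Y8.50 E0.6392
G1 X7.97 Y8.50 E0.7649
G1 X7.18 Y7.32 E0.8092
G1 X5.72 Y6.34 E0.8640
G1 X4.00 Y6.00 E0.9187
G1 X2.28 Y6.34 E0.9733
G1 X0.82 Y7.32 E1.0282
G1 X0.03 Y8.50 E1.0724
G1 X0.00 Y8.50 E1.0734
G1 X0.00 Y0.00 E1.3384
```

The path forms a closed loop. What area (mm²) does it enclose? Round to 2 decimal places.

Apply the shoelace formula to the sequence of (X, Y) vertices; enclosed area = 88.18 mm².

88.18 mm²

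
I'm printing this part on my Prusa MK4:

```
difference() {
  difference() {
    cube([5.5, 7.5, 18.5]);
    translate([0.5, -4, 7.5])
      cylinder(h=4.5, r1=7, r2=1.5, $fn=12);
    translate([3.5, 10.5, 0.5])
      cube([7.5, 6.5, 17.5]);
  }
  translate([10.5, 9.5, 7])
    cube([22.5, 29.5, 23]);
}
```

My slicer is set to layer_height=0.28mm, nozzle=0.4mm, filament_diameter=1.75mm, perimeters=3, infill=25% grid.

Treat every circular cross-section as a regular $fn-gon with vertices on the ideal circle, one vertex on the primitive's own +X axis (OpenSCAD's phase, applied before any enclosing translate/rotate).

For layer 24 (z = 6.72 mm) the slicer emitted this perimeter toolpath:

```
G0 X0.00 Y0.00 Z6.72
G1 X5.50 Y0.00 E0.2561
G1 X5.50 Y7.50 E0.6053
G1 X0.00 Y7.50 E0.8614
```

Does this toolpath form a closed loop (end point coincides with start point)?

Start point (G0): (0.00, 0.00). End point (last G1): the path does not return to the start — open.

no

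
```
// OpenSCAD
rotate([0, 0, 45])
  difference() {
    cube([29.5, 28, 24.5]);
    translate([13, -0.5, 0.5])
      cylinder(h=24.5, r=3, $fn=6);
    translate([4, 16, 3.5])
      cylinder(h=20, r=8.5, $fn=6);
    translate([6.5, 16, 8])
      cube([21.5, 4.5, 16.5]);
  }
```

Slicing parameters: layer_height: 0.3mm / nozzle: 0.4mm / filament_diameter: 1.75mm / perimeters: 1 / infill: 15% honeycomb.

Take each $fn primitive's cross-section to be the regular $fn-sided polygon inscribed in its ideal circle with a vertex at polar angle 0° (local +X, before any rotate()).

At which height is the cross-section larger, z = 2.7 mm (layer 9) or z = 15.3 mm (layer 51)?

layer 9 (z = 2.7 mm)

Layer 9 (z = 2.7): the 29.5×28 cube contributes its full rectangle (area 826.00 mm²); the r=3 cylinder at (13, -0.5) gives a regular 6-gon of circumradius 3 (constant along its height) (area = (6/2)·3.000²·sin(360°/6) = 23.38 mm²); the cylinder at (4, 16) is absent (z outside [3.5, 23.5]); the cube at (6.5, 16) is not intersected at this z (z outside [8, 24.5]); Subtracting the remaining from the first: starting from the 29.5×28 cube (826.00 mm²), the r=3 cylinder at (13, -0.5) partially overlaps it — only the 8.84 mm² overlap (of its 23.38 mm²) is removed, clipping the outline — area = 817.16 mm²; (whole slice rotated 45° about Z — lengths, areas and connectivity unchanged). So its area = 817.16 mm². Layer 51 (z = 15.3): the cube (footprint 29.5×28) is included at this height (area 826.00 mm²); the cylinder at (13, -0.5): section is a regular 6-gon, circumradius r=3 (area = (6/2)·3.000²·sin(360°/6) = 23.38 mm²); the r=8.5 cylinder at (4, 16) contributes a regular 6-gon of circumradius 8.5 (area = (6/2)·8.500²·sin(360°/6) = 187.71 mm²); the cube at (6.5, 16) is present — its section is the full 21.5×4.5 rectangle (area 96.75 mm²); After the difference (first − rest): starting from the 29.5×28 cube (826.00 mm²), the r=3 cylinder at (13, -0.5) partially overlaps it — only the 8.84 mm² overlap (of its 23.38 mm²) is removed, clipping the outline; the r=8.5 cylinder at (4, 16) partially overlaps it — only the 152.75 mm² overlap (of its 187.71 mm²) is removed, clipping the outline; the 21.5×4.5 cube at (6.5, 16) partially overlaps it — only the 75.60 mm² overlap (of its 96.75 mm²) is removed, clipping the outline — area = 588.82 mm²; (rotated 45° about Z; rotation is an isometry so areas/perimeters/island counts are preserved). So its area = 588.82 mm². Layer 9 is larger (817.16 vs 588.82 mm²).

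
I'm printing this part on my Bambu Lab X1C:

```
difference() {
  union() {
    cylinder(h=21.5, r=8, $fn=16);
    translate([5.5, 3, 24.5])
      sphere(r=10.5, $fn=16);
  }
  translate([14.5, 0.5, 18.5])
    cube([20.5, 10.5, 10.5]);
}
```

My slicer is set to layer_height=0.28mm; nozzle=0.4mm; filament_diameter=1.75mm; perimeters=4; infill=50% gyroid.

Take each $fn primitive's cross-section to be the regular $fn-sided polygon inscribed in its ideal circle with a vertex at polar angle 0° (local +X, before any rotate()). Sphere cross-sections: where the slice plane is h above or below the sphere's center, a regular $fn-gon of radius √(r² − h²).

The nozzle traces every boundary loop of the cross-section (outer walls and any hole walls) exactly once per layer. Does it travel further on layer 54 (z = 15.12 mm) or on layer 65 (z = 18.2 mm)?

Layer 54 (z = 15.12): the r=8 cylinder gives a regular 16-gon of circumradius 8 (constant along its height) (perimeter = 2·16·8.000·sin(180°/16) = 49.94 mm); the sphere at (5.5, 3): section is a regular 16-gon, circumradius = √(r²−h²) = √(10.5²−9.38²) = 4.719 (perimeter = 2·16·4.719·sin(180°/16) = 29.46 mm); Taking the union: the regions partially overlap (shared area 44.76 mm²), so the edge portions inside another operand are dropped and the merged outline is re-measured after clipping — boundary = 54.43 mm; the cube at (14.5, 0.5) is not intersected at this z (z outside [18.5, 29]); Taking the first minus the rest: none of the subtracted shapes is present at this height, so the result so far is unchanged — boundary = 54.43 mm. So its perimeter = 54.43 mm. Layer 65 (z = 18.2): the r=8 cylinder gives a regular 16-gon of circumradius 8 (constant along its height) (perimeter = 2·16·8.000·sin(180°/16) = 49.94 mm); the r=10.5 sphere at (5.5, 3) contributes a regular 16-gon of circumradius √(10.5²−6.3²) = 8.400 (perimeter = 2·16·8.400·sin(180°/16) = 52.44 mm); Combining (union): the regions partially overlap (shared area 106.93 mm²), so the edge portions inside another operand are dropped and the merged outline is re-measured after clipping — boundary = 64.17 mm; the cube at (14.5, 0.5) does not reach this height (z outside [18.5, 29]); Subtracting the remaining from the first: none of the subtracted shapes is present at this height, so that combined region is unchanged — boundary = 64.17 mm. So its perimeter = 64.17 mm. Layer 65 is larger (64.17 vs 54.43 mm).

layer 65 (z = 18.2 mm)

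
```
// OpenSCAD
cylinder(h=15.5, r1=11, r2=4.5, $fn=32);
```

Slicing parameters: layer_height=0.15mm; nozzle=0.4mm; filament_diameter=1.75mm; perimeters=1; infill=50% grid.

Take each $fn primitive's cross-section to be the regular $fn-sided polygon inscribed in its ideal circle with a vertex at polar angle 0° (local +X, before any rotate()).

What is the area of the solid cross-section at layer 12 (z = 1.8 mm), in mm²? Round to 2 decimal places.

327.64 mm²

At z = 1.8 mm: the cone: at t=0.116 of its height the radius interpolates to r₁+(r₂−r₁)t = 10.245, giving a regular 32-gon of that circumradius (area = (32/2)·10.245²·sin(360°/32) = 327.64 mm²). Overall, the cross-section is a single solid region. Net area = 327.64 mm².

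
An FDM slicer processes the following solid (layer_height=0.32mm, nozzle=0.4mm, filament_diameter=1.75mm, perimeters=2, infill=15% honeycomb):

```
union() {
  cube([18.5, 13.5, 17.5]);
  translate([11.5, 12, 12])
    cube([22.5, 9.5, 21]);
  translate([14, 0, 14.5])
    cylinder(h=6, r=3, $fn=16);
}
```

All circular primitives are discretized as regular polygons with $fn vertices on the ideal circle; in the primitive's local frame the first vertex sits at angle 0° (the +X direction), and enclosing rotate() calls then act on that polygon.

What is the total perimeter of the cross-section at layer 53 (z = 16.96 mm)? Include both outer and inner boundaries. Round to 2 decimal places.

At z = 16.96 mm: the cube (footprint 18.5×13.5) is included at this height (perimeter 64.00 mm); the 22.5×9.5 cube at (11.5, 12) contributes its full rectangle (perimeter 64.00 mm); the r=3 cylinder at (14, 0) contributes a regular 16-gon of circumradius 3 (perimeter = 2·16·3.000·sin(180°/16) = 18.73 mm); Merging all regions: the regions partially overlap (shared area 24.28 mm²), so the edge portions inside another operand are dropped and the merged outline is re-measured after clipping — boundary = 114.36 mm. Overall, the cross-section is a single solid region. Total boundary length (outer) = 114.36 mm.

114.36 mm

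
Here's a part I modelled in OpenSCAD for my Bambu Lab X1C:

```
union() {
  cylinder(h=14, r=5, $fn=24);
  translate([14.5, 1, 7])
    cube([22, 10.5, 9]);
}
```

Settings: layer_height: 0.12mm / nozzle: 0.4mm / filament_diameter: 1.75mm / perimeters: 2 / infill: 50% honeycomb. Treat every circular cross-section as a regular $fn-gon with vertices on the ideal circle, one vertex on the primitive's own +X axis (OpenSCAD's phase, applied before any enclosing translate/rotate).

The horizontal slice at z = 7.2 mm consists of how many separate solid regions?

2

At z = 7.2 mm: the r=5 cylinder gives a regular 24-gon of circumradius 5 (constant along its height); the cube at (14.5, 1) is present — its section is the full 22×10.5 rectangle; Taking the union: the 2 present regions are separate (no shared area or edge), so areas and boundary lengths simply add and each stays a separate island — 2 connected regions. The result has 2 disconnected regions.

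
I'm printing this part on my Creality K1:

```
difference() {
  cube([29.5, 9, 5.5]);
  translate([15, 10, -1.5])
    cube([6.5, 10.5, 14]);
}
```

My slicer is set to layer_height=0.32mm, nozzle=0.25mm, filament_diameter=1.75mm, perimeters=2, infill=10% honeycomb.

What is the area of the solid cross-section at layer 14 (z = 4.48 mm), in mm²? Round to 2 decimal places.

At z = 4.48 mm: the 29.5×9 cube contributes its full rectangle (area 265.50 mm²); the cube at (15, 10) is present — its section is the full 6.5×10.5 rectangle (area 68.25 mm²); After the difference (first − rest): starting from the 29.5×9 cube (265.50 mm²), the 6.5×10.5 cube at (15, 10) misses the remaining region (no effect) — area = 265.50 mm². Overall, the cross-section is a single solid region. Net area = 265.50 mm².

265.50 mm²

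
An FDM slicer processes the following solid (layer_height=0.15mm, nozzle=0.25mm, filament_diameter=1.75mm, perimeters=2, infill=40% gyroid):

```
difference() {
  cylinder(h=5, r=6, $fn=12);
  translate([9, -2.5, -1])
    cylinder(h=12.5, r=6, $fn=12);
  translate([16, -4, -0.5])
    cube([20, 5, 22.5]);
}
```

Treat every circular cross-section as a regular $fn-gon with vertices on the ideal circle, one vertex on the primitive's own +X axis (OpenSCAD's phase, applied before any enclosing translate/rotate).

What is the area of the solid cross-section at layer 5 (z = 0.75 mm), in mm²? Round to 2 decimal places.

96.62 mm²

At z = 0.75 mm: the r=6 cylinder contributes a regular 12-gon of circumradius 6 (area = (12/2)·6.000²·sin(360°/12) = 108.00 mm²); the r=6 cylinder at (9, -2.5) contributes a regular 12-gon of circumradius 6 (area = (12/2)·6.000²·sin(360°/12) = 108.00 mm²); the 20×5 cube at (16, -4) contributes its full rectangle (area 100.00 mm²); Subtracting the remaining from the first: starting from the r=6 cylinder (108.00 mm²), the r=6 cylinder at (9, -2.5) partially overlaps it — only the 11.38 mm² overlap (of its 108.00 mm²) is removed, clipping the outline; the 20×5 cube at (16, -4) misses the remaining region (no effect) — area = 96.62 mm². Overall, the cross-section is a single solid region. Net area = 96.62 mm².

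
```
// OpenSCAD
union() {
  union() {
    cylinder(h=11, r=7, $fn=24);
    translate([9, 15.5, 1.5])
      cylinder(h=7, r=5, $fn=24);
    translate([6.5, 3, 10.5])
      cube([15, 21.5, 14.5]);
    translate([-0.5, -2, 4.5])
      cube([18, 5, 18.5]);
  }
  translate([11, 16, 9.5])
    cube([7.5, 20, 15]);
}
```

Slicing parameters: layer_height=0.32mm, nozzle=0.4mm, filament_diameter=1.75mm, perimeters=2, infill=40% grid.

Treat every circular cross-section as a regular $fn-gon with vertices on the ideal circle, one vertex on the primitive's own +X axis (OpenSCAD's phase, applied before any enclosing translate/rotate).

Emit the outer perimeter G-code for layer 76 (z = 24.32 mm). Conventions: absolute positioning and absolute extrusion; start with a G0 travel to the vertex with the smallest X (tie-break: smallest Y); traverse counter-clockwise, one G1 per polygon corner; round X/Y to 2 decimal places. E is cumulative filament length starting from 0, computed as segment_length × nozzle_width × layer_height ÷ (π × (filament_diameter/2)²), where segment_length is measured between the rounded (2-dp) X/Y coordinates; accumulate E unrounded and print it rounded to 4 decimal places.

At z = 24.32 mm: the cylinder is absent (z outside [0, 11]); the cylinder at (9, 15.5) is absent (z outside [1.5, 8.5]); the 15×21.5 cube at (6.5, 3) contributes its full rectangle; the cube at (-0.5, -2) does not reach this height (z outside [4.5, 23]); Combining (union): only the 15×21.5 cube at (6.5, 3) is present, so the union is just that shape — 1 connected region; the cube at (11, 16) is present — its section is the full 7.5×20 rectangle; Combining (union): the regions partially overlap (shared area 63.75 mm²), so overlapping operands fuse into one piece — 1 connected region. The outline is a single polygon with 8 vertices. Extrusion per mm of travel: 0.4 × 0.32 / (π × 0.875²) = 0.053216. Accumulating E over each segment gives final E = 5.1088.

G0 X6.50 Y3.00 Z24.32
G1 X21.50 Y3.00 E0.7982
G1 X21.50 Y24.50 E1.9424
G1 X18.50 Y24.50 E2.1020
G1 X18.50 Y36.00 E2.7140
G1 X11.00 Y36.00 E3.1131
G1 X11.00 Y24.50 E3.7251
G1 X6.50 Y24.50 E3.9646
G1 X6.50 Y3.00 E5.1088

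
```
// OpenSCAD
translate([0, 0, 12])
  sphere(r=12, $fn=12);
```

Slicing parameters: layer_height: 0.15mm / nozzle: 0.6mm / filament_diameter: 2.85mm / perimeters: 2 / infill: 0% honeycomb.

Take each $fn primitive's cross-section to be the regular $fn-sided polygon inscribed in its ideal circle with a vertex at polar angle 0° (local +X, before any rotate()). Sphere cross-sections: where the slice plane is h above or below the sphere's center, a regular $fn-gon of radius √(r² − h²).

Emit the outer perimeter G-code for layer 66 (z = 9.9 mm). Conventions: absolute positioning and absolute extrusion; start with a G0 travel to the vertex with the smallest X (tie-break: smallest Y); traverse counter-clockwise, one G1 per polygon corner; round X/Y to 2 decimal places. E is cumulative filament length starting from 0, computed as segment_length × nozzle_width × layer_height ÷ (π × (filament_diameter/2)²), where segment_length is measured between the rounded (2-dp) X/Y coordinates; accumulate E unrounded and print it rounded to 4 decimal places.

At z = 9.9 mm: the r=12 sphere contributes a regular 12-gon of circumradius √(12²−2.1²) = 11.815. The outline is a single polygon with 12 vertices. Extrusion per mm of travel: 0.6 × 0.15 / (π × 1.425²) = 0.014108. Accumulating E over each segment gives final E = 1.0352.

G0 X-11.81 Y0.00 Z9.90
G1 X-10.23 Y-5.91 E0.0863
G1 X-5.91 Y-10.23 E0.1725
G1 X0.00 Y-11.81 E0.2588
G1 X5.91 Y-10.23 E0.3451
G1 X10.23 Y-5.91 E0.4313
G1 X11.81 Y0.00 E0.5176
G1 X10.23 Y5.91 E0.6039
G1 X5.91 Y10.23 E0.6901
G1 X0.00 Y11.81 E0.7764
G1 X-5.91 Y10.23 E0.8627
G1 X-10.23 Y5.91 E0.9489
G1 X-11.81 Y0.00 E1.0352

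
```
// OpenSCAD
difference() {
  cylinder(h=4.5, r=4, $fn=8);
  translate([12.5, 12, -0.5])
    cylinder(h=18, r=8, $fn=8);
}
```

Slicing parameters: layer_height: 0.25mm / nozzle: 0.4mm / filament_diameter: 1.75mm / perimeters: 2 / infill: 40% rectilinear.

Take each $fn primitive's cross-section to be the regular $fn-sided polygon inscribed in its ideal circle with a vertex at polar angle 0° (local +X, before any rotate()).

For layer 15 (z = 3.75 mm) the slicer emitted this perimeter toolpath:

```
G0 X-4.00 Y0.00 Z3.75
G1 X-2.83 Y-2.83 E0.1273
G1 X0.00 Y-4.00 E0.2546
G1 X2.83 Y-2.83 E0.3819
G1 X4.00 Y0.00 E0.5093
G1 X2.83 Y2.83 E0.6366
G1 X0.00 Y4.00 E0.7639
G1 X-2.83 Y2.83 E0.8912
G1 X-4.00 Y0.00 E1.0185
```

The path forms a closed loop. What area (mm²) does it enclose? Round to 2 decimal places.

45.28 mm²

Apply the shoelace formula to the sequence of (X, Y) vertices; enclosed area = 45.28 mm².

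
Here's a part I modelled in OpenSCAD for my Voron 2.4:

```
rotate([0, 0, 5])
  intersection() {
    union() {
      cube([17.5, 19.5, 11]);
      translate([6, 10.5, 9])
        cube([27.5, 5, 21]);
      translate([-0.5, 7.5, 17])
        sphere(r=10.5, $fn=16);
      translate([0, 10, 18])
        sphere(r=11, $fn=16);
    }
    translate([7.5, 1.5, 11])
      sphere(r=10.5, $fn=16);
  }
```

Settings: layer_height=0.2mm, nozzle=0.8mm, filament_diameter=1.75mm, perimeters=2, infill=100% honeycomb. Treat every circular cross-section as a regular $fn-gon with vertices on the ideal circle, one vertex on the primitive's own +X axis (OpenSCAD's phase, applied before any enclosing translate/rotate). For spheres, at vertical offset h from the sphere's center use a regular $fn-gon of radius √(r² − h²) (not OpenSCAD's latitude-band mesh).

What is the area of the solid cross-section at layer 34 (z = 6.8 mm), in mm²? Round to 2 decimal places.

At z = 6.8 mm: the cube (footprint 17.5×19.5) is included at this height (area 341.25 mm²); the cube at (6, 10.5) is not intersected at this z (z outside [9, 30]); the r=10.5 sphere at (-0.5, 7.5) slices to a regular 16-gon of circumradius 2.492 (√(r²−h²) with h=10.2 from center) (area = (16/2)·2.492²·sin(360°/16) = 19.01 mm²); the sphere at (0, 10) is absent (|z−center|=11.200 > r=11); Merging all regions: the regions partially overlap — summed areas 360.26 mm² minus the doubly-counted overlap 7.06 mm² gives 353.20 mm² — area = 353.20 mm²; the r=10.5 sphere at (7.5, 1.5) slices to a regular 16-gon of circumradius 9.623 (√(r²−h²) with h=4.2 from center) (area = (16/2)·9.623²·sin(360°/16) = 283.52 mm²); Keeping only the common overlap: the r=10.5 sphere at (7.5, 1.5) partially overlaps the result so far; clipping to the common part keeps 160.89 mm² — area = 160.89 mm²; (whole slice rotated 5° about Z — lengths, areas and connectivity unchanged). Overall, the cross-section is a single solid region. Net area = 160.89 mm².

160.89 mm²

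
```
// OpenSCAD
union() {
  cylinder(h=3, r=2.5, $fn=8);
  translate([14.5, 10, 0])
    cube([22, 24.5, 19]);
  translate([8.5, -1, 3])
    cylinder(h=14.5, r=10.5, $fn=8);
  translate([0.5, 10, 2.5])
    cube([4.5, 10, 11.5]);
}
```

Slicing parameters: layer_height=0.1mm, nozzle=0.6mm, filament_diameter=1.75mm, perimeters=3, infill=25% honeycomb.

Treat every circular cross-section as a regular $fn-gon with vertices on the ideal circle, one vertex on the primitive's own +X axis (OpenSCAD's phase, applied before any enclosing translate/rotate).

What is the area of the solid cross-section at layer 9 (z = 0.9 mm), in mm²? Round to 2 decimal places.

556.68 mm²

At z = 0.9 mm: the cylinder: section is a regular 8-gon, circumradius r=2.5 (area = (8/2)·2.500²·sin(360°/8) = 17.68 mm²); the cube at (14.5, 10) is present — its section is the full 22×24.5 rectangle (area 539.00 mm²); the cylinder at (8.5, -1) does not reach this height (z outside [3, 17.5]); the cube at (0.5, 10) does not reach this height (z outside [2.5, 14]); Taking the union: the 2 present regions are separate (no shared area or edge), so areas and boundary lengths simply add and each stays a separate island — area = 556.68 mm². Overall, the cross-section has 2 separate islands. Net area = 556.68 mm².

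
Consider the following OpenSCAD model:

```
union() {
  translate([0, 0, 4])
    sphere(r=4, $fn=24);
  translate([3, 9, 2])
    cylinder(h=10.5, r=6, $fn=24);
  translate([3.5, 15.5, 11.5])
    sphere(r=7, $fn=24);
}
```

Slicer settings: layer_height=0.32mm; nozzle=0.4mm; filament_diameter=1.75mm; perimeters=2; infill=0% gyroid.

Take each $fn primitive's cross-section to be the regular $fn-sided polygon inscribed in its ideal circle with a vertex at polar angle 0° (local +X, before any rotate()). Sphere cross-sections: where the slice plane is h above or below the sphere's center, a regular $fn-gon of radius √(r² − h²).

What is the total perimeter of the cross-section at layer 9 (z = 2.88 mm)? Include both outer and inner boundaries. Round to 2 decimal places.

At z = 2.88 mm: the r=4 sphere slices to a regular 24-gon of circumradius 3.840 (√(r²−h²) with h=1.12 from center) (perimeter = 2·24·3.840·sin(180°/24) = 24.06 mm); the r=6 cylinder at (3, 9) contributes a regular 24-gon of circumradius 6 (perimeter = 2·24·6.000·sin(180°/24) = 37.59 mm); the sphere at (3.5, 15.5) is absent (|z−center|=8.620 > r=7); Taking the union: the regions partially overlap (shared area 0.46 mm²), so the edge portions inside another operand are dropped and the merged outline is re-measured after clipping — boundary = 56.86 mm. Overall, the cross-section is a single solid region. Total boundary length (outer) = 56.86 mm.

56.86 mm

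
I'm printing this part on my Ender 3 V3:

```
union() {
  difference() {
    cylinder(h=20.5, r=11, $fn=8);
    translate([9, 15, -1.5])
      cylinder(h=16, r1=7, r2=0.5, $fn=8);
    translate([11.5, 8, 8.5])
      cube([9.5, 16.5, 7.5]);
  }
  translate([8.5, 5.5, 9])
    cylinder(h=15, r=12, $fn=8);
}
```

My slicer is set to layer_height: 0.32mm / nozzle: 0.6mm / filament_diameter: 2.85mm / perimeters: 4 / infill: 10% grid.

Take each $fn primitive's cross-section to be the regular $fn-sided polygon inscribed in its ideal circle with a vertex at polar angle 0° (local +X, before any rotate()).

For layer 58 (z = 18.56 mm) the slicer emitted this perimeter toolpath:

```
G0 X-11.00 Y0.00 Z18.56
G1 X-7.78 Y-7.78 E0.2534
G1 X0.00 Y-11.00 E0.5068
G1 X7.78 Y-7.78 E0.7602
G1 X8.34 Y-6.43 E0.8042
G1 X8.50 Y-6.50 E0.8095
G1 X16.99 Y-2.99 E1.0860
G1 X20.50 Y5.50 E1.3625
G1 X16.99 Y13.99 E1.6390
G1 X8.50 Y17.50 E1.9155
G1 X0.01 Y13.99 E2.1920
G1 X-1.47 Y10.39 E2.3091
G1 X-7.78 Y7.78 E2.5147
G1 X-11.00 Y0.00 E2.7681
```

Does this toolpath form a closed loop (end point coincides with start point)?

Start point (G0): (-11.00, 0.00). End point (last G1): the path returns to the start — closed.

yes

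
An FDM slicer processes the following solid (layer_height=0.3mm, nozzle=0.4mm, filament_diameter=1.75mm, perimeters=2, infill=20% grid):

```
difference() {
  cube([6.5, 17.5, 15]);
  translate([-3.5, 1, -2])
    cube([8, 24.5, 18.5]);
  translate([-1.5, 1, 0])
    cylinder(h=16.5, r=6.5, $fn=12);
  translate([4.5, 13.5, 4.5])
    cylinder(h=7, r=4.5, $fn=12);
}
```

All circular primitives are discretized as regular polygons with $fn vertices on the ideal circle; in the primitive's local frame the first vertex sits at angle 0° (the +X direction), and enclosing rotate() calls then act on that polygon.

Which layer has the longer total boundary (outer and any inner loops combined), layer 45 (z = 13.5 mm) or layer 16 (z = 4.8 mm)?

Layer 45 (z = 13.5): the 6.5×17.5 cube contributes its full rectangle (perimeter 48.00 mm); the cube at (-3.5, 1) (footprint 8×24.5) is included at this height (perimeter 65.00 mm); the r=6.5 cylinder at (-1.5, 1) contributes a regular 12-gon of circumradius 6.5 (perimeter = 2·12·6.500·sin(180°/12) = 40.38 mm); the cylinder at (4.5, 13.5) does not reach this height (z outside [4.5, 11.5]); Subtracting the remaining from the first: starting from the 6.5×17.5 cube, the 8×24.5 cube at (-3.5, 1) partially overlaps it — only the 74.25 mm² overlap (of its 196.00 mm²) is removed, clipping the outline; the r=6.5 cylinder at (-1.5, 1) partially overlaps it — only the 5.33 mm² overlap (of its 126.75 mm²) is removed, clipping the outline — boundary = 38.87 mm. So its perimeter = 38.87 mm. Layer 16 (z = 4.8): the 6.5×17.5 cube contributes its full rectangle (perimeter 48.00 mm); the cube at (-3.5, 1) (footprint 8×24.5) is included at this height (perimeter 65.00 mm); the r=6.5 cylinder at (-1.5, 1) gives a regular 12-gon of circumradius 6.5 (constant along its height) (perimeter = 2·12·6.500·sin(180°/12) = 40.38 mm); the r=4.5 cylinder at (4.5, 13.5) contributes a regular 12-gon of circumradius 4.5 (perimeter = 2·12·4.500·sin(180°/12) = 27.95 mm); Subtracting the remaining from the first: starting from the 6.5×17.5 cube, the 8×24.5 cube at (-3.5, 1) partially overlaps it — only the 74.25 mm² overlap (of its 196.00 mm²) is removed, clipping the outline; the r=6.5 cylinder at (-1.5, 1) partially overlaps it — only the 5.33 mm² overlap (of its 126.75 mm²) is removed, clipping the outline; the r=4.5 cylinder at (4.5, 13.5) partially overlaps it — only the 16.46 mm² overlap (of its 60.75 mm²) is removed, clipping the outline — boundary = 22.78 mm. So its perimeter = 22.78 mm. Layer 45 is larger (38.87 vs 22.78 mm).

layer 45 (z = 13.5 mm)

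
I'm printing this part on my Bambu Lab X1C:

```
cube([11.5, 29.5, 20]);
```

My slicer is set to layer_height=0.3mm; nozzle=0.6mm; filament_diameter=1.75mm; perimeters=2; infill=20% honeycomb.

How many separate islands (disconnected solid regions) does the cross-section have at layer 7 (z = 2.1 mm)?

1

At z = 2.1 mm: the 11.5×29.5 cube contributes its full rectangle. Overall, the cross-section is a single solid region. Island count = 1.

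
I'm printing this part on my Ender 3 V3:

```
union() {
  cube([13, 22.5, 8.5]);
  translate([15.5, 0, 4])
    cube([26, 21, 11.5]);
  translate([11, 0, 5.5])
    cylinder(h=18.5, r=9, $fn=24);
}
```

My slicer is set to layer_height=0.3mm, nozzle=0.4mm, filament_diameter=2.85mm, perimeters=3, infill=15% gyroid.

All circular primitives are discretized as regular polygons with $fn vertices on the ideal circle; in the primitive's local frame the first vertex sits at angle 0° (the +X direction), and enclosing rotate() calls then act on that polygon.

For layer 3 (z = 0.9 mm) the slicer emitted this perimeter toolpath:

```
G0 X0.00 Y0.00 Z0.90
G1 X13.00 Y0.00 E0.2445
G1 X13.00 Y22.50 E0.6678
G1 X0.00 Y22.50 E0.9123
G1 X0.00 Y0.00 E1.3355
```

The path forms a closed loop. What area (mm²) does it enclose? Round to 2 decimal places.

Apply the shoelace formula to the sequence of (X, Y) vertices; enclosed area = 292.50 mm².

292.50 mm²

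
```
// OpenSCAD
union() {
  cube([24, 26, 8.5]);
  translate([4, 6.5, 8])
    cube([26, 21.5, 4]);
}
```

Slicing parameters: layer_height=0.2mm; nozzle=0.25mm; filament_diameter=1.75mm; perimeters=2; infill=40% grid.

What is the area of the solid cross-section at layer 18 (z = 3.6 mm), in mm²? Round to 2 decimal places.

At z = 3.6 mm: the 24×26 cube contributes its full rectangle (area 624.00 mm²); the cube at (4, 6.5) does not reach this height (z outside [8, 12]); Combining (union): only the 24×26 cube is present, so the union is just that shape — area = 624.00 mm². Overall, the cross-section is a single solid region. Net area = 624.00 mm².

624.00 mm²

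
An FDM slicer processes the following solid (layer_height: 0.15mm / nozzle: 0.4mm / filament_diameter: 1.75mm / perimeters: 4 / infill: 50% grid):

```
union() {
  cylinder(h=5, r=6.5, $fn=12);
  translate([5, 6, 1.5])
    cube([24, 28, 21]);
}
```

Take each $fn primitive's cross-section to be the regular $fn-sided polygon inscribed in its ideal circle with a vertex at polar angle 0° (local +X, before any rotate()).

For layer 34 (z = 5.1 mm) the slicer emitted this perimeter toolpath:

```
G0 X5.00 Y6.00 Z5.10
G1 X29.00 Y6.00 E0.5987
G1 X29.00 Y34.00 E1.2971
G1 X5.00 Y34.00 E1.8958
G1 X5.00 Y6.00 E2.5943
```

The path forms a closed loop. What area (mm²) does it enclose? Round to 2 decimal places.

Apply the shoelace formula to the sequence of (X, Y) vertices; enclosed area = 672.00 mm².

672.00 mm²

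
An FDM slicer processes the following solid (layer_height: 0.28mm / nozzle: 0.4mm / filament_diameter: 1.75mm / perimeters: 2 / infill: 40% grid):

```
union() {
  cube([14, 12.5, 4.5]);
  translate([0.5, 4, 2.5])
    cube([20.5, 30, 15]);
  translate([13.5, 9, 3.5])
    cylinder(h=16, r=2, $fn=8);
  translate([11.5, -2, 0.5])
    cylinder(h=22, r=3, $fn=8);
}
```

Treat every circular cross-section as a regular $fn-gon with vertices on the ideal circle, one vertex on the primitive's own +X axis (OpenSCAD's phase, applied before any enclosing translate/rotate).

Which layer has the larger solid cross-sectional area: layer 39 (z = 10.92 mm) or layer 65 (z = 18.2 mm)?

Layer 39 (z = 10.92): the cube does not reach this height (z outside [0, 4.5]); the cube at (0.5, 4) is present — its section is the full 20.5×30 rectangle (area 615.00 mm²); the cylinder at (13.5, 9): section is a regular 8-gon, circumradius r=2 (area = (8/2)·2.000²·sin(360°/8) = 11.31 mm²); the r=3 cylinder at (11.5, -2) contributes a regular 8-gon of circumradius 3 (area = (8/2)·3.000²·sin(360°/8) = 25.46 mm²); Taking the union: the regions partially overlap — summed areas 651.77 mm² minus the doubly-counted overlap 11.31 mm² gives 640.46 mm² — area = 640.46 mm². So its area = 640.46 mm². Layer 65 (z = 18.2): the cube does not reach this height (z outside [0, 4.5]); the cube at (0.5, 4) is not intersected at this z (z outside [2.5, 17.5]); the r=2 cylinder at (13.5, 9) contributes a regular 8-gon of circumradius 2 (area = (8/2)·2.000²·sin(360°/8) = 11.31 mm²); the r=3 cylinder at (11.5, -2) contributes a regular 8-gon of circumradius 3 (area = (8/2)·3.000²·sin(360°/8) = 25.46 mm²); Taking the union: the 2 present regions are separate (no shared area or edge), so areas and boundary lengths simply add and each stays a separate island — area = 36.77 mm². So its area = 36.77 mm². Layer 39 is larger (640.46 vs 36.77 mm²).

layer 39 (z = 10.92 mm)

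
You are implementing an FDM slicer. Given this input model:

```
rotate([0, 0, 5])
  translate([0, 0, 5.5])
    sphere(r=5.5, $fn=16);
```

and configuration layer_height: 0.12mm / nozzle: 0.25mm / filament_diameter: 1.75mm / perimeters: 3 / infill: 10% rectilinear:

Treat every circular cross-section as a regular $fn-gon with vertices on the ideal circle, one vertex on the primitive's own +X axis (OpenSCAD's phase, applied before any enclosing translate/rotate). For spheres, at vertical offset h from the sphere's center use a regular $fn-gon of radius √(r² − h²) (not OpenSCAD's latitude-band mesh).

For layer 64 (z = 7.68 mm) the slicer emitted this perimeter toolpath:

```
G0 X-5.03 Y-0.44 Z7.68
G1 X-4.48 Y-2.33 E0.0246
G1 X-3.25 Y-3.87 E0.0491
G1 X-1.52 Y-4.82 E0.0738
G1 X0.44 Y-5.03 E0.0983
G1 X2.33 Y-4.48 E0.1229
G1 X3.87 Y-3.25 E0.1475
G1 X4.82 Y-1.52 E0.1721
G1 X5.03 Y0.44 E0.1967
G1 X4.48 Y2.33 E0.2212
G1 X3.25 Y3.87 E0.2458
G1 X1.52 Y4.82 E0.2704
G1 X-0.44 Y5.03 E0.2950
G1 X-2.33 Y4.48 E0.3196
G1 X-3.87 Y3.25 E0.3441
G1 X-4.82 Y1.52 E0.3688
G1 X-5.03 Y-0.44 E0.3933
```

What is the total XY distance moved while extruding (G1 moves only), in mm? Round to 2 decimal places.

31.54 mm

Sum the Euclidean lengths of each G1 segment: total = 31.54 mm.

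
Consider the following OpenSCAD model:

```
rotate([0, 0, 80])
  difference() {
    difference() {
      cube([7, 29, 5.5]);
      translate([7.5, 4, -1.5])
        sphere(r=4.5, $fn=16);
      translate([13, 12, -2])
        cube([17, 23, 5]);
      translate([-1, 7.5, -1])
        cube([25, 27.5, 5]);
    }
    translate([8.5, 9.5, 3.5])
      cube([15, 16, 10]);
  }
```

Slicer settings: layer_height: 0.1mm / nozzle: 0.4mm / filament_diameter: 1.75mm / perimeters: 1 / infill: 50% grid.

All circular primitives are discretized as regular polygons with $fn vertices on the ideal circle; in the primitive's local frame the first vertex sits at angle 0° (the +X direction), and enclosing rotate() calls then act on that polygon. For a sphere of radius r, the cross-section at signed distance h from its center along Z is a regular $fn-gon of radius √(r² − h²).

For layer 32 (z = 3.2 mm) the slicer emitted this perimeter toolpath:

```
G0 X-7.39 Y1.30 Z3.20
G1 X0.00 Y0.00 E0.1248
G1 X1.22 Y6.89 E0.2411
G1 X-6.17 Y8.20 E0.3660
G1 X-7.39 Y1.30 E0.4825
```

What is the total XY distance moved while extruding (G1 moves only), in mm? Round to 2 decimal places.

29.01 mm

Sum the Euclidean lengths of each G1 segment: total = 29.01 mm.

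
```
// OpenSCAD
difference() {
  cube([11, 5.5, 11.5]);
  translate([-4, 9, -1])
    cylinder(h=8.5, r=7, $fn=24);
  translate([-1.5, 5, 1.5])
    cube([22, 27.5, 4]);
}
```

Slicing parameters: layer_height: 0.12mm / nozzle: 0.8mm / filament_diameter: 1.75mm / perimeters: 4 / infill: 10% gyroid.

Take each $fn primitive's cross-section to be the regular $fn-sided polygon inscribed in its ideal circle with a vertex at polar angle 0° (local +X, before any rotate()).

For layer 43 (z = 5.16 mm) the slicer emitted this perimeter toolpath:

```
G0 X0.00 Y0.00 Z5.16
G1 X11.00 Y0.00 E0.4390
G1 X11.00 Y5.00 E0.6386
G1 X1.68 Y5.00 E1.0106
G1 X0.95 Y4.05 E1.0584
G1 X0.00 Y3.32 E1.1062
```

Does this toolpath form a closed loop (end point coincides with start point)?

Start point (G0): (0.00, 0.00). End point (last G1): the path does not return to the start — open.

no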